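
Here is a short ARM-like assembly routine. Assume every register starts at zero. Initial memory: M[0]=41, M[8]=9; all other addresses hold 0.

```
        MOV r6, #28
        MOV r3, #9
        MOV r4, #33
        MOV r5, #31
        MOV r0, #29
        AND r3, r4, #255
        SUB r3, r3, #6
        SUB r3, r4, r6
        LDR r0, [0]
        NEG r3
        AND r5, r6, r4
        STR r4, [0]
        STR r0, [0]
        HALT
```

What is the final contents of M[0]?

r6=28
r3=9
r4=33
r5=31
r0=29
r3=33&255=33
r3=33-6=27
r3=33-28=5
r0=M[0]=41
r3=-(5)=-5
r5=28&33=0
STR r4, [0] → M[0]=33
STR r0, [0] → M[0]=41
halt.

41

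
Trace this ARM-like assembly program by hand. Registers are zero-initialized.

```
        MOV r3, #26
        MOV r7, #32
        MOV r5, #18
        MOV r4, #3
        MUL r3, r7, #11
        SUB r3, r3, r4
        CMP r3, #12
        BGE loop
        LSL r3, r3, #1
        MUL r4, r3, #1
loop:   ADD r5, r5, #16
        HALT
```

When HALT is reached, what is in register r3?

r3=26
r7=32
r5=18
r4=3
r3=32*11=352
r3=352-3=349
CMP r3, #12  (cmp 349,12)
BGE loop: taken
r5=18+16=34
halt.

349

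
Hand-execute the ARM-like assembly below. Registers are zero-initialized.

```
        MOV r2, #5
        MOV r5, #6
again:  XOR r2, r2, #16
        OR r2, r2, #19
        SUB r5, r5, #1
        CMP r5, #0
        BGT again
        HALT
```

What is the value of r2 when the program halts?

23

after MOV r2, #5: r2=5
after MOV r5, #6: r5=6
after XOR r2, r2, #16: r2=5^16=21
after OR r2, r2, #19: r2=21|19=23
after SUB r5, r5, #1: r5=6-1=5
CMP r5, #0  (cmp 5,0)
BGT again: taken
after XOR r2, r2, #16: r2=23^16=7
after OR r2, r2, #19: r2=7|19=23
after SUB r5, r5, #1: r5=5-1=4
CMP r5, #0  (cmp 4,0)
BGT again: taken
after XOR r2, r2, #16: r2=23^16=7
after OR r2, r2, #19: r2=7|19=23
after SUB r5, r5, #1: r5=4-1=3
CMP r5, #0  (cmp 3,0)
BGT again: taken
after XOR r2, r2, #16: r2=23^16=7
after OR r2, r2, #19: r2=7|19=23
after SUB r5, r5, #1: r5=3-1=2
CMP r5, #0  (cmp 2,0)
BGT again: taken
after XOR r2, r2, #16: r2=23^16=7
after OR r2, r2, #19: r2=7|19=23
after SUB r5, r5, #1: r5=2-1=1
CMP r5, #0  (cmp 1,0)
BGT again: taken
after XOR r2, r2, #16: r2=23^16=7
after OR r2, r2, #19: r2=7|19=23
after SUB r5, r5, #1: r5=1-1=0
CMP r5, #0  (cmp 0,0)
BGT again: not taken
halt.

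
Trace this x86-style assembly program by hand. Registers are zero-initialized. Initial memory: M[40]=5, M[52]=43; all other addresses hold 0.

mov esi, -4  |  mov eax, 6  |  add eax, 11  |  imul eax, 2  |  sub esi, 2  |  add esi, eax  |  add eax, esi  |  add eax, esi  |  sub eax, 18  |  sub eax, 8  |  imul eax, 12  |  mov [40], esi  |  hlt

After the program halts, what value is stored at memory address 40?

after mov esi, -4: esi=-4
after mov eax, 6: eax=6
after add eax, 11: eax=6+11=17
after imul eax, 2: eax=17*2=34
after sub esi, 2: esi=(-4)-2=-6
after add esi, eax: esi=(-6)+34=28
after add eax, esi: eax=34+28=62
after add eax, esi: eax=62+28=90
after sub eax, 18: eax=90-18=72
after sub eax, 8: eax=72-8=64
after imul eax, 12: eax=64*12=768
mov [40], esi → M[40]=28
halt.

28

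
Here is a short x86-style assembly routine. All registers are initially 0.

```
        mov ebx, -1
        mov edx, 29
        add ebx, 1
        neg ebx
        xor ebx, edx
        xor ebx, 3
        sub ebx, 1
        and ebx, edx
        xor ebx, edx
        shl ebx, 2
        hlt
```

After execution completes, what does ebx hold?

0

ebx=-1
edx=29
ebx=(-1)+1=0
ebx=-(0)=0
ebx=0^29=29
ebx=29^3=30
ebx=30-1=29
ebx=29&29=29
ebx=29^29=0
ebx=0<<2=0
halt.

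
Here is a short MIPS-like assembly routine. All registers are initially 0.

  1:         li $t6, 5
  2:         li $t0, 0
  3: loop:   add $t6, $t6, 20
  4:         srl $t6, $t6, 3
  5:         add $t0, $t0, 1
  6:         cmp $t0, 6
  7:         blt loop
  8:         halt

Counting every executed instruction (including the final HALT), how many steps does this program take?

33

$t6=5
$t0=0
$t6=5+20=25
$t6=25>>3=3
$t0=0+1=1
cmp $t0, 6  (cmp 1,6)
blt loop: taken
$t6=3+20=23
$t6=23>>3=2
$t0=1+1=2
cmp $t0, 6  (cmp 2,6)
blt loop: taken
$t6=2+20=22
$t6=22>>3=2
$t0=2+1=3
cmp $t0, 6  (cmp 3,6)
blt loop: taken
$t6=2+20=22
$t6=22>>3=2
$t0=3+1=4
cmp $t0, 6  (cmp 4,6)
blt loop: taken
$t6=2+20=22
$t6=22>>3=2
$t0=4+1=5
cmp $t0, 6  (cmp 5,6)
blt loop: taken
$t6=2+20=22
$t6=22>>3=2
$t0=5+1=6
cmp $t0, 6  (cmp 6,6)
blt loop: not taken
halt.
Total executed instructions: 33.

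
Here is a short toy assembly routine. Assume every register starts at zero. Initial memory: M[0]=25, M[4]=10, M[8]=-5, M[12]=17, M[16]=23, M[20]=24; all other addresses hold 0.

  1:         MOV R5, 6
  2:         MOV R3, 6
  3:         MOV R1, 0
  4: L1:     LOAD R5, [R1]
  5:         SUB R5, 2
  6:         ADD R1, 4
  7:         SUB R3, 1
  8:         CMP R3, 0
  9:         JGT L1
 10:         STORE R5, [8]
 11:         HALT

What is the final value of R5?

after MOV R5, 6: R5=6
after MOV R3, 6: R3=6
after MOV R1, 0: R1=0
after LOAD R5, [R1]: R5=M[0]=25
after SUB R5, 2: R5=25-2=23
after ADD R1, 4: R1=0+4=4
after SUB R3, 1: R3=6-1=5
CMP R3, 0  (cmp 5,0)
JGT L1: taken
after LOAD R5, [R1]: R5=M[4]=10
after SUB R5, 2: R5=10-2=8
after ADD R1, 4: R1=4+4=8
after SUB R3, 1: R3=5-1=4
CMP R3, 0  (cmp 4,0)
JGT L1: taken
after LOAD R5, [R1]: R5=M[8]=-5
after SUB R5, 2: R5=(-5)-2=-7
after ADD R1, 4: R1=8+4=12
after SUB R3, 1: R3=4-1=3
CMP R3, 0  (cmp 3,0)
JGT L1: taken
after LOAD R5, [R1]: R5=M[12]=17
after SUB R5, 2: R5=17-2=15
after ADD R1, 4: R1=12+4=16
after SUB R3, 1: R3=3-1=2
CMP R3, 0  (cmp 2,0)
JGT L1: taken
after LOAD R5, [R1]: R5=M[16]=23
after SUB R5, 2: R5=23-2=21
after ADD R1, 4: R1=16+4=20
after SUB R3, 1: R3=2-1=1
CMP R3, 0  (cmp 1,0)
JGT L1: taken
after LOAD R5, [R1]: R5=M[20]=24
after SUB R5, 2: R5=24-2=22
after ADD R1, 4: R1=20+4=24
after SUB R3, 1: R3=1-1=0
CMP R3, 0  (cmp 0,0)
JGT L1: not taken
STORE R5, [8] → M[8]=22
halt.

22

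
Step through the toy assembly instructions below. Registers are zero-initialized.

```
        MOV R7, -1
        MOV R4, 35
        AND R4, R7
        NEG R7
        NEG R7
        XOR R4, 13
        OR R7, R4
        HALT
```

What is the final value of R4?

46

after MOV R7, -1: R7=-1
after MOV R4, 35: R4=35
after AND R4, R7: R4=35&(-1)=35
after NEG R7: R7=-(-1)=1
after NEG R7: R7=-(1)=-1
after XOR R4, 13: R4=35^13=46
after OR R7, R4: R7=(-1)|46=-1
halt.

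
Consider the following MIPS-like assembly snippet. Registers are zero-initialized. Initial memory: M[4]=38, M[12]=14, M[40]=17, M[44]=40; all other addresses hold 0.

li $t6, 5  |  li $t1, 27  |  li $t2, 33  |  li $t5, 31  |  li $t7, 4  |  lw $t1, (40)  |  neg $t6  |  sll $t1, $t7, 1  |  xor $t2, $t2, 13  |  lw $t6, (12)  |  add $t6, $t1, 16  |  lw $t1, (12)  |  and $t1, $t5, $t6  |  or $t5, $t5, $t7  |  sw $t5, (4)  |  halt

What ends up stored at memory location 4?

31

after li $t6, 5: $t6=5
after li $t1, 27: $t1=27
after li $t2, 33: $t2=33
after li $t5, 31: $t5=31
after li $t7, 4: $t7=4
after lw $t1, (40): $t1=M[40]=17
after neg $t6: $t6=-(5)=-5
after sll $t1, $t7, 1: $t1=4<<1=8
after xor $t2, $t2, 13: $t2=33^13=44
after lw $t6, (12): $t6=M[12]=14
after add $t6, $t1, 16: $t6=8+16=24
after lw $t1, (12): $t1=M[12]=14
after and $t1, $t5, $t6: $t1=31&24=24
after or $t5, $t5, $t7: $t5=31|4=31
sw $t5, (4) → M[4]=31
halt.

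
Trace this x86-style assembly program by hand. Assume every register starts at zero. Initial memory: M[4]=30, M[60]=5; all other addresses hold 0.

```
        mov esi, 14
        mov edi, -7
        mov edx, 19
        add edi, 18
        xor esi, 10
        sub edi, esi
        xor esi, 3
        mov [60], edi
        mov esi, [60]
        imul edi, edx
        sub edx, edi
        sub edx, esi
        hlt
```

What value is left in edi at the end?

133

after mov esi, 14: esi=14
after mov edi, -7: edi=-7
after mov edx, 19: edx=19
after add edi, 18: edi=(-7)+18=11
after xor esi, 10: esi=14^10=4
after sub edi, esi: edi=11-4=7
after xor esi, 3: esi=4^3=7
mov [60], edi → M[60]=7
after mov esi, [60]: esi=M[60]=7
after imul edi, edx: edi=7*19=133
after sub edx, edi: edx=19-133=-114
after sub edx, esi: edx=(-114)-7=-121
halt.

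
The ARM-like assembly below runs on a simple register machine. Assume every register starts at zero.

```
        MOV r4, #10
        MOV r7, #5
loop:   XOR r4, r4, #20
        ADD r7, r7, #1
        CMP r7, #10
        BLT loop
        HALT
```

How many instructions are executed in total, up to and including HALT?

23

MOV r4, #10 → r4=10
MOV r7, #5 → r7=5
XOR r4, r4, #20 → r4=10^20=30
ADD r7, r7, #1 → r7=5+1=6
CMP r7, #10  (cmp 6,10)
BLT loop: taken
XOR r4, r4, #20 → r4=30^20=10
ADD r7, r7, #1 → r7=6+1=7
CMP r7, #10  (cmp 7,10)
BLT loop: taken
XOR r4, r4, #20 → r4=10^20=30
ADD r7, r7, #1 → r7=7+1=8
CMP r7, #10  (cmp 8,10)
BLT loop: taken
XOR r4, r4, #20 → r4=30^20=10
ADD r7, r7, #1 → r7=8+1=9
CMP r7, #10  (cmp 9,10)
BLT loop: taken
XOR r4, r4, #20 → r4=10^20=30
ADD r7, r7, #1 → r7=9+1=10
CMP r7, #10  (cmp 10,10)
BLT loop: not taken
halt.
Total executed instructions: 23.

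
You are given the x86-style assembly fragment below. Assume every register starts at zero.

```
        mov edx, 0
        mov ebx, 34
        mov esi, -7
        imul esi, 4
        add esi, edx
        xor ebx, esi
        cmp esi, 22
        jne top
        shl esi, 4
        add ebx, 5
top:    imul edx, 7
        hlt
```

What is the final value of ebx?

-58

edx=0
ebx=34
esi=-7
esi=(-7)*4=-28
esi=(-28)+0=-28
ebx=34^(-28)=-58
cmp esi, 22  (cmp -28,22)
jne top: taken
edx=0*7=0
halt.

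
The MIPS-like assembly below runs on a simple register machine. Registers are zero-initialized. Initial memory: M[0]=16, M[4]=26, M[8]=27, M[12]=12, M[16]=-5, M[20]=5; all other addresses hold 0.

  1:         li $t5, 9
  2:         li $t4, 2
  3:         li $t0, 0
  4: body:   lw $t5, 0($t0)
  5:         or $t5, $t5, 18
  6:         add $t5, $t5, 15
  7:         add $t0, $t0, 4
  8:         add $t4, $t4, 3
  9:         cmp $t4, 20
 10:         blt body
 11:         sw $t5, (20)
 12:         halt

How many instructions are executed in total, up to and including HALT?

47

li $t5, 9 → $t5=9
li $t4, 2 → $t4=2
li $t0, 0 → $t0=0
lw $t5, 0($t0) → $t5=M[0]=16
or $t5, $t5, 18 → $t5=16|18=18
add $t5, $t5, 15 → $t5=18+15=33
add $t0, $t0, 4 → $t0=0+4=4
add $t4, $t4, 3 → $t4=2+3=5
cmp $t4, 20  (cmp 5,20)
blt body: taken
lw $t5, 0($t0) → $t5=M[4]=26
or $t5, $t5, 18 → $t5=26|18=26
add $t5, $t5, 15 → $t5=26+15=41
add $t0, $t0, 4 → $t0=4+4=8
add $t4, $t4, 3 → $t4=5+3=8
cmp $t4, 20  (cmp 8,20)
blt body: taken
lw $t5, 0($t0) → $t5=M[8]=27
or $t5, $t5, 18 → $t5=27|18=27
add $t5, $t5, 15 → $t5=27+15=42
add $t0, $t0, 4 → $t0=8+4=12
add $t4, $t4, 3 → $t4=8+3=11
cmp $t4, 20  (cmp 11,20)
blt body: taken
lw $t5, 0($t0) → $t5=M[12]=12
or $t5, $t5, 18 → $t5=12|18=30
add $t5, $t5, 15 → $t5=30+15=45
add $t0, $t0, 4 → $t0=12+4=16
add $t4, $t4, 3 → $t4=11+3=14
cmp $t4, 20  (cmp 14,20)
blt body: taken
lw $t5, 0($t0) → $t5=M[16]=-5
or $t5, $t5, 18 → $t5=(-5)|18=-5
add $t5, $t5, 15 → $t5=(-5)+15=10
add $t0, $t0, 4 → $t0=16+4=20
add $t4, $t4, 3 → $t4=14+3=17
cmp $t4, 20  (cmp 17,20)
blt body: taken
lw $t5, 0($t0) → $t5=M[20]=5
or $t5, $t5, 18 → $t5=5|18=23
add $t5, $t5, 15 → $t5=23+15=38
add $t0, $t0, 4 → $t0=20+4=24
add $t4, $t4, 3 → $t4=17+3=20
cmp $t4, 20  (cmp 20,20)
blt body: not taken
sw $t5, (20) → M[20]=38
halt.
Total executed instructions: 47.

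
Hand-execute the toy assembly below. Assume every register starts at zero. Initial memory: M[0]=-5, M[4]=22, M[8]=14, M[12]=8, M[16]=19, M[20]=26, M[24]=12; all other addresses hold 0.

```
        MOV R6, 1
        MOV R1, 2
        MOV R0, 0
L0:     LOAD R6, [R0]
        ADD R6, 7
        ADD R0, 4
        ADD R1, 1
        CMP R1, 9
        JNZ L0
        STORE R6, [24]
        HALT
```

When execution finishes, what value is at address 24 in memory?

MOV R6, 1 → R6=1
MOV R1, 2 → R1=2
MOV R0, 0 → R0=0
LOAD R6, [R0] → R6=M[0]=-5
ADD R6, 7 → R6=(-5)+7=2
ADD R0, 4 → R0=0+4=4
ADD R1, 1 → R1=2+1=3
CMP R1, 9  (cmp 3,9)
JNZ L0: taken
LOAD R6, [R0] → R6=M[4]=22
ADD R6, 7 → R6=22+7=29
ADD R0, 4 → R0=4+4=8
ADD R1, 1 → R1=3+1=4
CMP R1, 9  (cmp 4,9)
JNZ L0: taken
LOAD R6, [R0] → R6=M[8]=14
ADD R6, 7 → R6=14+7=21
ADD R0, 4 → R0=8+4=12
ADD R1, 1 → R1=4+1=5
CMP R1, 9  (cmp 5,9)
JNZ L0: taken
LOAD R6, [R0] → R6=M[12]=8
ADD R6, 7 → R6=8+7=15
ADD R0, 4 → R0=12+4=16
ADD R1, 1 → R1=5+1=6
CMP R1, 9  (cmp 6,9)
JNZ L0: taken
LOAD R6, [R0] → R6=M[16]=19
ADD R6, 7 → R6=19+7=26
ADD R0, 4 → R0=16+4=20
ADD R1, 1 → R1=6+1=7
CMP R1, 9  (cmp 7,9)
JNZ L0: taken
LOAD R6, [R0] → R6=M[20]=26
ADD R6, 7 → R6=26+7=33
ADD R0, 4 → R0=20+4=24
ADD R1, 1 → R1=7+1=8
CMP R1, 9  (cmp 8,9)
JNZ L0: taken
LOAD R6, [R0] → R6=M[24]=12
ADD R6, 7 → R6=12+7=19
ADD R0, 4 → R0=24+4=28
ADD R1, 1 → R1=8+1=9
CMP R1, 9  (cmp 9,9)
JNZ L0: not taken
STORE R6, [24] → M[24]=19
halt.

19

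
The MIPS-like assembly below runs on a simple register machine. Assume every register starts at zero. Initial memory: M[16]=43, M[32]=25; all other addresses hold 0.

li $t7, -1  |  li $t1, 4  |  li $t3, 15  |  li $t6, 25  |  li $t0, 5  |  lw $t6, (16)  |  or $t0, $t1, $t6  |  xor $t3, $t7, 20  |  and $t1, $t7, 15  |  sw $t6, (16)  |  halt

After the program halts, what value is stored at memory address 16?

43

after li $t7, -1: $t7=-1
after li $t1, 4: $t1=4
after li $t3, 15: $t3=15
after li $t6, 25: $t6=25
after li $t0, 5: $t0=5
after lw $t6, (16): $t6=M[16]=43
after or $t0, $t1, $t6: $t0=4|43=47
after xor $t3, $t7, 20: $t3=(-1)^20=-21
after and $t1, $t7, 15: $t1=(-1)&15=15
sw $t6, (16) → M[16]=43
halt.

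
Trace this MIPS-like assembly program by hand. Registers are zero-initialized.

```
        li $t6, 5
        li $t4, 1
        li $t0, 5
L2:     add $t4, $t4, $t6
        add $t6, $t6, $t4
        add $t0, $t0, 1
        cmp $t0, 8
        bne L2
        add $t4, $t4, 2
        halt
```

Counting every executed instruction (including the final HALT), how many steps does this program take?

20

after li $t6, 5: $t6=5
after li $t4, 1: $t4=1
after li $t0, 5: $t0=5
after add $t4, $t4, $t6: $t4=1+5=6
after add $t6, $t6, $t4: $t6=5+6=11
after add $t0, $t0, 1: $t0=5+1=6
cmp $t0, 8  (cmp 6,8)
bne L2: taken
after add $t4, $t4, $t6: $t4=6+11=17
after add $t6, $t6, $t4: $t6=11+17=28
after add $t0, $t0, 1: $t0=6+1=7
cmp $t0, 8  (cmp 7,8)
bne L2: taken
after add $t4, $t4, $t6: $t4=17+28=45
after add $t6, $t6, $t4: $t6=28+45=73
after add $t0, $t0, 1: $t0=7+1=8
cmp $t0, 8  (cmp 8,8)
bne L2: not taken
after add $t4, $t4, 2: $t4=45+2=47
halt.
Total executed instructions: 20.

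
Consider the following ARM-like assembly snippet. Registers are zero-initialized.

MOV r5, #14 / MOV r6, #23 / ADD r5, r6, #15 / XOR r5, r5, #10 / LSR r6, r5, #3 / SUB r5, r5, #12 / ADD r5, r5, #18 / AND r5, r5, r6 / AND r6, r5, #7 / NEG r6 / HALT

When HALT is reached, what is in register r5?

0

MOV r5, #14 → r5=14
MOV r6, #23 → r6=23
ADD r5, r6, #15 → r5=23+15=38
XOR r5, r5, #10 → r5=38^10=44
LSR r6, r5, #3 → r6=44>>3=5
SUB r5, r5, #12 → r5=44-12=32
ADD r5, r5, #18 → r5=32+18=50
AND r5, r5, r6 → r5=50&5=0
AND r6, r5, #7 → r6=0&7=0
NEG r6 → r6=-(0)=0
halt.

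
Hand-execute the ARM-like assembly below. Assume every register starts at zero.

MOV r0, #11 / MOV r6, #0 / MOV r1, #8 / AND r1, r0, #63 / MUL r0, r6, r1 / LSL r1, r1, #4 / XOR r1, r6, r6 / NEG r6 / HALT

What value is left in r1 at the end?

MOV r0, #11 → r0=11
MOV r6, #0 → r6=0
MOV r1, #8 → r1=8
AND r1, r0, #63 → r1=11&63=11
MUL r0, r6, r1 → r0=0*11=0
LSL r1, r1, #4 → r1=11<<4=176
XOR r1, r6, r6 → r1=0^0=0
NEG r6 → r6=-(0)=0
halt.

0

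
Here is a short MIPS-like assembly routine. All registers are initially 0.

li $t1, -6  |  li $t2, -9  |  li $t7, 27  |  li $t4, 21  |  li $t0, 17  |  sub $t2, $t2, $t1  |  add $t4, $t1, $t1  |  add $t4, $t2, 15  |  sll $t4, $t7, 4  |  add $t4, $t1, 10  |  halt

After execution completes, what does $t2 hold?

$t1=-6
$t2=-9
$t7=27
$t4=21
$t0=17
$t2=(-9)-(-6)=-3
$t4=(-6)+(-6)=-12
$t4=(-3)+15=12
$t4=27<<4=432
$t4=(-6)+10=4
halt.

-3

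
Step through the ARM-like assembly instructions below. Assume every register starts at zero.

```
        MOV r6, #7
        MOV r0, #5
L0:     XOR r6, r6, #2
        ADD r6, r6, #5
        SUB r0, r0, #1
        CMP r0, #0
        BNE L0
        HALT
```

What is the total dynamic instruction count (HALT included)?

MOV r6, #7 → r6=7
MOV r0, #5 → r0=5
XOR r6, r6, #2 → r6=7^2=5
ADD r6, r6, #5 → r6=5+5=10
SUB r0, r0, #1 → r0=5-1=4
CMP r0, #0  (cmp 4,0)
BNE L0: taken
XOR r6, r6, #2 → r6=10^2=8
ADD r6, r6, #5 → r6=8+5=13
SUB r0, r0, #1 → r0=4-1=3
CMP r0, #0  (cmp 3,0)
BNE L0: taken
XOR r6, r6, #2 → r6=13^2=15
ADD r6, r6, #5 → r6=15+5=20
SUB r0, r0, #1 → r0=3-1=2
CMP r0, #0  (cmp 2,0)
BNE L0: taken
XOR r6, r6, #2 → r6=20^2=22
ADD r6, r6, #5 → r6=22+5=27
SUB r0, r0, #1 → r0=2-1=1
CMP r0, #0  (cmp 1,0)
BNE L0: taken
XOR r6, r6, #2 → r6=27^2=25
ADD r6, r6, #5 → r6=25+5=30
SUB r0, r0, #1 → r0=1-1=0
CMP r0, #0  (cmp 0,0)
BNE L0: not taken
halt.
Total executed instructions: 28.

28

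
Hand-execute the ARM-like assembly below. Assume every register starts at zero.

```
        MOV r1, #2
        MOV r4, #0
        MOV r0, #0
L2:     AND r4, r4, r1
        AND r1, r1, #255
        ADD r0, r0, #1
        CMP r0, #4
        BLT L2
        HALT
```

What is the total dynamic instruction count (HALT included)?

MOV r1, #2 → r1=2
MOV r4, #0 → r4=0
MOV r0, #0 → r0=0
AND r4, r4, r1 → r4=0&2=0
AND r1, r1, #255 → r1=2&255=2
ADD r0, r0, #1 → r0=0+1=1
CMP r0, #4  (cmp 1,4)
BLT L2: taken
AND r4, r4, r1 → r4=0&2=0
AND r1, r1, #255 → r1=2&255=2
ADD r0, r0, #1 → r0=1+1=2
CMP r0, #4  (cmp 2,4)
BLT L2: taken
AND r4, r4, r1 → r4=0&2=0
AND r1, r1, #255 → r1=2&255=2
ADD r0, r0, #1 → r0=2+1=3
CMP r0, #4  (cmp 3,4)
BLT L2: taken
AND r4, r4, r1 → r4=0&2=0
AND r1, r1, #255 → r1=2&255=2
ADD r0, r0, #1 → r0=3+1=4
CMP r0, #4  (cmp 4,4)
BLT L2: not taken
halt.
Total executed instructions: 24.

24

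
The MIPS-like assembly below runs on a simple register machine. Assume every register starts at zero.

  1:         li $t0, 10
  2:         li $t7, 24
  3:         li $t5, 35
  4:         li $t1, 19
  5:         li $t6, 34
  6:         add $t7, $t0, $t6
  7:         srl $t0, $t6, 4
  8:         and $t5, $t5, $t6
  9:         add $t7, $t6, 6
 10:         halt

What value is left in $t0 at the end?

after li $t0, 10: $t0=10
after li $t7, 24: $t7=24
after li $t5, 35: $t5=35
after li $t1, 19: $t1=19
after li $t6, 34: $t6=34
after add $t7, $t0, $t6: $t7=10+34=44
after srl $t0, $t6, 4: $t0=34>>4=2
after and $t5, $t5, $t6: $t5=35&34=34
after add $t7, $t6, 6: $t7=34+6=40
halt.

2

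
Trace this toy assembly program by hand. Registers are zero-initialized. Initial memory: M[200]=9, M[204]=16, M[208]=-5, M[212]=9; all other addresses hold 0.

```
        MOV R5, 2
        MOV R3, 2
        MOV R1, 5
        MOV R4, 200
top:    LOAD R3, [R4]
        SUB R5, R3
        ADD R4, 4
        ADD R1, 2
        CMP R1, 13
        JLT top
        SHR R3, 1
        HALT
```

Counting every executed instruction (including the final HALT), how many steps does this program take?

30

R5=2
R3=2
R1=5
R4=200
R3=M[200]=9
R5=2-9=-7
R4=200+4=204
R1=5+2=7
CMP R1, 13  (cmp 7,13)
JLT top: taken
R3=M[204]=16
R5=(-7)-16=-23
R4=204+4=208
R1=7+2=9
CMP R1, 13  (cmp 9,13)
JLT top: taken
R3=M[208]=-5
R5=(-23)-(-5)=-18
R4=208+4=212
R1=9+2=11
CMP R1, 13  (cmp 11,13)
JLT top: taken
R3=M[212]=9
R5=(-18)-9=-27
R4=212+4=216
R1=11+2=13
CMP R1, 13  (cmp 13,13)
JLT top: not taken
R3=9>>1=4
halt.
Total executed instructions: 30.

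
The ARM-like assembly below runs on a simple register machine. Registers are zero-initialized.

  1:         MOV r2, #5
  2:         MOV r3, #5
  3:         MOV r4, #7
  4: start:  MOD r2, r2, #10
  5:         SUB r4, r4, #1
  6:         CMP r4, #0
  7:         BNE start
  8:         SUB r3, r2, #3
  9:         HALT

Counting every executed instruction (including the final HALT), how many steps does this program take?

MOV r2, #5 → r2=5
MOV r3, #5 → r3=5
MOV r4, #7 → r4=7
MOD r2, r2, #10 → r2=5%10=5
SUB r4, r4, #1 → r4=7-1=6
CMP r4, #0  (cmp 6,0)
BNE start: taken
MOD r2, r2, #10 → r2=5%10=5
SUB r4, r4, #1 → r4=6-1=5
CMP r4, #0  (cmp 5,0)
BNE start: taken
MOD r2, r2, #10 → r2=5%10=5
SUB r4, r4, #1 → r4=5-1=4
CMP r4, #0  (cmp 4,0)
BNE start: taken
MOD r2, r2, #10 → r2=5%10=5
SUB r4, r4, #1 → r4=4-1=3
CMP r4, #0  (cmp 3,0)
BNE start: taken
MOD r2, r2, #10 → r2=5%10=5
SUB r4, r4, #1 → r4=3-1=2
CMP r4, #0  (cmp 2,0)
BNE start: taken
MOD r2, r2, #10 → r2=5%10=5
SUB r4, r4, #1 → r4=2-1=1
CMP r4, #0  (cmp 1,0)
BNE start: taken
MOD r2, r2, #10 → r2=5%10=5
SUB r4, r4, #1 → r4=1-1=0
CMP r4, #0  (cmp 0,0)
BNE start: not taken
SUB r3, r2, #3 → r3=5-3=2
halt.
Total executed instructions: 33.

33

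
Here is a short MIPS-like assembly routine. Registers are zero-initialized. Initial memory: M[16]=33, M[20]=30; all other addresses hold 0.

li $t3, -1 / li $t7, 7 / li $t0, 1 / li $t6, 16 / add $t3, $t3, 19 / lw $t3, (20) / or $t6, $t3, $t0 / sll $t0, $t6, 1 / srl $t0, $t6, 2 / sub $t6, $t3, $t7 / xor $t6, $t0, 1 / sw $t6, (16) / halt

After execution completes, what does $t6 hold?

6

li $t3, -1 → $t3=-1
li $t7, 7 → $t7=7
li $t0, 1 → $t0=1
li $t6, 16 → $t6=16
add $t3, $t3, 19 → $t3=(-1)+19=18
lw $t3, (20) → $t3=M[20]=30
or $t6, $t3, $t0 → $t6=30|1=31
sll $t0, $t6, 1 → $t0=31<<1=62
srl $t0, $t6, 2 → $t0=31>>2=7
sub $t6, $t3, $t7 → $t6=30-7=23
xor $t6, $t0, 1 → $t6=7^1=6
sw $t6, (16) → M[16]=6
halt.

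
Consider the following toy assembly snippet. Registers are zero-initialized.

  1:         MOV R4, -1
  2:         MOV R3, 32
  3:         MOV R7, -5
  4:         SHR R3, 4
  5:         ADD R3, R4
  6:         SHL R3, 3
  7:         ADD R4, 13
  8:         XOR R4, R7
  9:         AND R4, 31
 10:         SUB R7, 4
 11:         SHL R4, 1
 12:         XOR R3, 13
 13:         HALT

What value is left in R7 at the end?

R4=-1
R3=32
R7=-5
R3=32>>4=2
R3=2+(-1)=1
R3=1<<3=8
R4=(-1)+13=12
R4=12^(-5)=-9
R4=(-9)&31=23
R7=(-5)-4=-9
R4=23<<1=46
R3=8^13=5
halt.

-9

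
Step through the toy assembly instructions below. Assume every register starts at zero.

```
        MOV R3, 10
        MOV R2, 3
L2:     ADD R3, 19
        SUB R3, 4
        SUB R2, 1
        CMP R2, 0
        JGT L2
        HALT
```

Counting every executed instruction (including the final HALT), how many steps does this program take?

after MOV R3, 10: R3=10
after MOV R2, 3: R2=3
after ADD R3, 19: R3=10+19=29
after SUB R3, 4: R3=29-4=25
after SUB R2, 1: R2=3-1=2
CMP R2, 0  (cmp 2,0)
JGT L2: taken
after ADD R3, 19: R3=25+19=44
after SUB R3, 4: R3=44-4=40
after SUB R2, 1: R2=2-1=1
CMP R2, 0  (cmp 1,0)
JGT L2: taken
after ADD R3, 19: R3=40+19=59
after SUB R3, 4: R3=59-4=55
after SUB R2, 1: R2=1-1=0
CMP R2, 0  (cmp 0,0)
JGT L2: not taken
halt.
Total executed instructions: 18.

18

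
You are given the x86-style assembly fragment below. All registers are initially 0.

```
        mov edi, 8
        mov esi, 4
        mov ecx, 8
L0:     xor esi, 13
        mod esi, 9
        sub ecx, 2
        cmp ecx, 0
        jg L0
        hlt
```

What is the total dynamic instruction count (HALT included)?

mov edi, 8 → edi=8
mov esi, 4 → esi=4
mov ecx, 8 → ecx=8
xor esi, 13 → esi=4^13=9
mod esi, 9 → esi=9%9=0
sub ecx, 2 → ecx=8-2=6
cmp ecx, 0  (cmp 6,0)
jg L0: taken
xor esi, 13 → esi=0^13=13
mod esi, 9 → esi=13%9=4
sub ecx, 2 → ecx=6-2=4
cmp ecx, 0  (cmp 4,0)
jg L0: taken
xor esi, 13 → esi=4^13=9
mod esi, 9 → esi=9%9=0
sub ecx, 2 → ecx=4-2=2
cmp ecx, 0  (cmp 2,0)
jg L0: taken
xor esi, 13 → esi=0^13=13
mod esi, 9 → esi=13%9=4
sub ecx, 2 → ecx=2-2=0
cmp ecx, 0  (cmp 0,0)
jg L0: not taken
halt.
Total executed instructions: 24.

24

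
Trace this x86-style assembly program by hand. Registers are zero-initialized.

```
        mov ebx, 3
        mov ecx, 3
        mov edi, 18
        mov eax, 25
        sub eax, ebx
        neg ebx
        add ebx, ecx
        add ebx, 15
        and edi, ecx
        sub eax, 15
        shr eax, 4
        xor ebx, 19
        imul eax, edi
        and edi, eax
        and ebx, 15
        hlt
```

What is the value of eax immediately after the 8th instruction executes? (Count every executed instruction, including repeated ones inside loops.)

22

after mov ebx, 3: ebx=3
after mov ecx, 3: ecx=3
after mov edi, 18: edi=18
after mov eax, 25: eax=25
after sub eax, ebx: eax=25-3=22
after neg ebx: ebx=-(3)=-3
after add ebx, ecx: ebx=(-3)+3=0
after add ebx, 15: ebx=0+15=15
After step 8: eax = 22.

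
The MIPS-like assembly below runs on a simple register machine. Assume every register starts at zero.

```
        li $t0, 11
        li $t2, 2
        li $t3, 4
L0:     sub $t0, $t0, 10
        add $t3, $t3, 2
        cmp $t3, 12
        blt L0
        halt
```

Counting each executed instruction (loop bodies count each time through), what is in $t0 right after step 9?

$t0=11
$t2=2
$t3=4
$t0=11-10=1
$t3=4+2=6
cmp $t3, 12  (cmp 6,12)
blt L0: taken
$t0=1-10=-9
$t3=6+2=8
After step 9: $t0 = -9.

-9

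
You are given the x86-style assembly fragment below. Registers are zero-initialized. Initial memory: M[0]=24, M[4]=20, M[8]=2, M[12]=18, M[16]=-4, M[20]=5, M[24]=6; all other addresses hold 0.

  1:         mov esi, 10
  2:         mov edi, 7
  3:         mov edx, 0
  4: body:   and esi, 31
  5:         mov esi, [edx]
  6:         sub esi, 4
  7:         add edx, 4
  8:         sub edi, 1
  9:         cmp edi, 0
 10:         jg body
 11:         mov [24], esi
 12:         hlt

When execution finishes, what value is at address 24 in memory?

esi=10
edi=7
edx=0
esi=10&31=10
esi=M[0]=24
esi=24-4=20
edx=0+4=4
edi=7-1=6
cmp edi, 0  (cmp 6,0)
jg body: taken
esi=20&31=20
esi=M[4]=20
esi=20-4=16
edx=4+4=8
edi=6-1=5
cmp edi, 0  (cmp 5,0)
jg body: taken
esi=16&31=16
esi=M[8]=2
esi=2-4=-2
edx=8+4=12
edi=5-1=4
cmp edi, 0  (cmp 4,0)
jg body: taken
esi=(-2)&31=30
esi=M[12]=18
esi=18-4=14
edx=12+4=16
edi=4-1=3
cmp edi, 0  (cmp 3,0)
jg body: taken
esi=14&31=14
esi=M[16]=-4
esi=(-4)-4=-8
edx=16+4=20
edi=3-1=2
cmp edi, 0  (cmp 2,0)
jg body: taken
esi=(-8)&31=24
esi=M[20]=5
esi=5-4=1
edx=20+4=24
edi=2-1=1
cmp edi, 0  (cmp 1,0)
jg body: taken
esi=1&31=1
esi=M[24]=6
esi=6-4=2
edx=24+4=28
edi=1-1=0
cmp edi, 0  (cmp 0,0)
jg body: not taken
mov [24], esi → M[24]=2
halt.

2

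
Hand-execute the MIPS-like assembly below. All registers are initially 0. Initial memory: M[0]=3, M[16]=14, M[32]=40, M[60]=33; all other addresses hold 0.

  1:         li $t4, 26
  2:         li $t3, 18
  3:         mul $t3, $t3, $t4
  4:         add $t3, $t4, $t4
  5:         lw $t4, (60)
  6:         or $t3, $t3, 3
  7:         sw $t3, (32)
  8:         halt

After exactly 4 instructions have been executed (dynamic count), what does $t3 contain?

after li $t4, 26: $t4=26
after li $t3, 18: $t3=18
after mul $t3, $t3, $t4: $t3=18*26=468
after add $t3, $t4, $t4: $t3=26+26=52
After step 4: $t3 = 52.

52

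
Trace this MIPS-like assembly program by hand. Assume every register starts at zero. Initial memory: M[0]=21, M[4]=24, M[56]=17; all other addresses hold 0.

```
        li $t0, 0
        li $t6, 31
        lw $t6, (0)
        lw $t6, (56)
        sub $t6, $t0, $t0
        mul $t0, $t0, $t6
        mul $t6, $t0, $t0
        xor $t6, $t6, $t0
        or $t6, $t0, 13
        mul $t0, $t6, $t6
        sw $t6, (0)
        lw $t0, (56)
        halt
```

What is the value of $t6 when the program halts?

$t0=0
$t6=31
$t6=M[0]=21
$t6=M[56]=17
$t6=0-0=0
$t0=0*0=0
$t6=0*0=0
$t6=0^0=0
$t6=0|13=13
$t0=13*13=169
sw $t6, (0) → M[0]=13
$t0=M[56]=17
halt.

13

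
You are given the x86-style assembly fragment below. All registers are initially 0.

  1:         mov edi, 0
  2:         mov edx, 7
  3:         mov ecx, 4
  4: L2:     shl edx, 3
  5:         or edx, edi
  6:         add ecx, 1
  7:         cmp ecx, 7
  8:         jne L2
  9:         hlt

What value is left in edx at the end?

mov edi, 0 → edi=0
mov edx, 7 → edx=7
mov ecx, 4 → ecx=4
shl edx, 3 → edx=7<<3=56
or edx, edi → edx=56|0=56
add ecx, 1 → ecx=4+1=5
cmp ecx, 7  (cmp 5,7)
jne L2: taken
shl edx, 3 → edx=56<<3=448
or edx, edi → edx=448|0=448
add ecx, 1 → ecx=5+1=6
cmp ecx, 7  (cmp 6,7)
jne L2: taken
shl edx, 3 → edx=448<<3=3584
or edx, edi → edx=3584|0=3584
add ecx, 1 → ecx=6+1=7
cmp ecx, 7  (cmp 7,7)
jne L2: not taken
halt.

3584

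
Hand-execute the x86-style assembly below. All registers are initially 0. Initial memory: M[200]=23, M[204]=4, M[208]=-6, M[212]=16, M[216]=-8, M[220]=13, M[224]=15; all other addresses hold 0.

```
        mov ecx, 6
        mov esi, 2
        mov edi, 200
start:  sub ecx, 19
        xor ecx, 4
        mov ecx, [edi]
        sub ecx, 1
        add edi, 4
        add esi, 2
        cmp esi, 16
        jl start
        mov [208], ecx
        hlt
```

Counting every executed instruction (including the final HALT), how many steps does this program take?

mov ecx, 6 → ecx=6
mov esi, 2 → esi=2
mov edi, 200 → edi=200
sub ecx, 19 → ecx=6-19=-13
xor ecx, 4 → ecx=(-13)^4=-9
mov ecx, [edi] → ecx=M[200]=23
sub ecx, 1 → ecx=23-1=22
add edi, 4 → edi=200+4=204
add esi, 2 → esi=2+2=4
cmp esi, 16  (cmp 4,16)
jl start: taken
sub ecx, 19 → ecx=22-19=3
xor ecx, 4 → ecx=3^4=7
mov ecx, [edi] → ecx=M[204]=4
sub ecx, 1 → ecx=4-1=3
add edi, 4 → edi=204+4=208
add esi, 2 → esi=4+2=6
cmp esi, 16  (cmp 6,16)
jl start: taken
sub ecx, 19 → ecx=3-19=-16
xor ecx, 4 → ecx=(-16)^4=-12
mov ecx, [edi] → ecx=M[208]=-6
sub ecx, 1 → ecx=(-6)-1=-7
add edi, 4 → edi=208+4=212
add esi, 2 → esi=6+2=8
cmp esi, 16  (cmp 8,16)
jl start: taken
sub ecx, 19 → ecx=(-7)-19=-26
xor ecx, 4 → ecx=(-26)^4=-30
mov ecx, [edi] → ecx=M[212]=16
sub ecx, 1 → ecx=16-1=15
add edi, 4 → edi=212+4=216
add esi, 2 → esi=8+2=10
cmp esi, 16  (cmp 10,16)
jl start: taken
sub ecx, 19 → ecx=15-19=-4
xor ecx, 4 → ecx=(-4)^4=-8
mov ecx, [edi] → ecx=M[216]=-8
sub ecx, 1 → ecx=(-8)-1=-9
add edi, 4 → edi=216+4=220
add esi, 2 → esi=10+2=12
cmp esi, 16  (cmp 12,16)
jl start: taken
sub ecx, 19 → ecx=(-9)-19=-28
xor ecx, 4 → ecx=(-28)^4=-32
mov ecx, [edi] → ecx=M[220]=13
sub ecx, 1 → ecx=13-1=12
add edi, 4 → edi=220+4=224
add esi, 2 → esi=12+2=14
cmp esi, 16  (cmp 14,16)
jl start: taken
sub ecx, 19 → ecx=12-19=-7
xor ecx, 4 → ecx=(-7)^4=-3
mov ecx, [edi] → ecx=M[224]=15
sub ecx, 1 → ecx=15-1=14
add edi, 4 → edi=224+4=228
add esi, 2 → esi=14+2=16
cmp esi, 16  (cmp 16,16)
jl start: not taken
mov [208], ecx → M[208]=14
halt.
Total executed instructions: 61.

61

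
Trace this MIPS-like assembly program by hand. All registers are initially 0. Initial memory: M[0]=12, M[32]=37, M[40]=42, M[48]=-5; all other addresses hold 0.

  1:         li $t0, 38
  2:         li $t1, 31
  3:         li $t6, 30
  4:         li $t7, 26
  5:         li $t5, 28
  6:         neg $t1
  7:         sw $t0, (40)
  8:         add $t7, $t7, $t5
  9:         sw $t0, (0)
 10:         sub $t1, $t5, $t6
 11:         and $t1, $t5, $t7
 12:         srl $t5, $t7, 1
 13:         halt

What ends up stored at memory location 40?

38

li $t0, 38 → $t0=38
li $t1, 31 → $t1=31
li $t6, 30 → $t6=30
li $t7, 26 → $t7=26
li $t5, 28 → $t5=28
neg $t1 → $t1=-(31)=-31
sw $t0, (40) → M[40]=38
add $t7, $t7, $t5 → $t7=26+28=54
sw $t0, (0) → M[0]=38
sub $t1, $t5, $t6 → $t1=28-30=-2
and $t1, $t5, $t7 → $t1=28&54=20
srl $t5, $t7, 1 → $t5=54>>1=27
halt.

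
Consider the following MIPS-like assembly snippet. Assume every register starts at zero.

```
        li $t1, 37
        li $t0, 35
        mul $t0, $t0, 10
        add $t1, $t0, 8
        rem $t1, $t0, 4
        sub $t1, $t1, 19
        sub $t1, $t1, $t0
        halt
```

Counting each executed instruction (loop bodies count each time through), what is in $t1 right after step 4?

li $t1, 37 → $t1=37
li $t0, 35 → $t0=35
mul $t0, $t0, 10 → $t0=35*10=350
add $t1, $t0, 8 → $t1=350+8=358
After step 4: $t1 = 358.

358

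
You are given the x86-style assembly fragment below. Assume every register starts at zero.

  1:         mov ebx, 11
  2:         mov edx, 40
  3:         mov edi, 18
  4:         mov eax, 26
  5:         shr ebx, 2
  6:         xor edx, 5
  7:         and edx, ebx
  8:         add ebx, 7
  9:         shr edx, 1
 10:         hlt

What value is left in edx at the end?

0

after mov ebx, 11: ebx=11
after mov edx, 40: edx=40
after mov edi, 18: edi=18
after mov eax, 26: eax=26
after shr ebx, 2: ebx=11>>2=2
after xor edx, 5: edx=40^5=45
after and edx, ebx: edx=45&2=0
after add ebx, 7: ebx=2+7=9
after shr edx, 1: edx=0>>1=0
halt.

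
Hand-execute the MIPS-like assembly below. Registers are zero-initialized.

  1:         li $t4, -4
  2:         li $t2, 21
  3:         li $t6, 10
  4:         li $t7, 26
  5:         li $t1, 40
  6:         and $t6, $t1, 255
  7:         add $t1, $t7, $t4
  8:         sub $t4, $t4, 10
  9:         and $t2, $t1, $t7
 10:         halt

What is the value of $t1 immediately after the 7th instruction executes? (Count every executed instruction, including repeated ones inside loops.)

22

$t4=-4
$t2=21
$t6=10
$t7=26
$t1=40
$t6=40&255=40
$t1=26+(-4)=22
After step 7: $t1 = 22.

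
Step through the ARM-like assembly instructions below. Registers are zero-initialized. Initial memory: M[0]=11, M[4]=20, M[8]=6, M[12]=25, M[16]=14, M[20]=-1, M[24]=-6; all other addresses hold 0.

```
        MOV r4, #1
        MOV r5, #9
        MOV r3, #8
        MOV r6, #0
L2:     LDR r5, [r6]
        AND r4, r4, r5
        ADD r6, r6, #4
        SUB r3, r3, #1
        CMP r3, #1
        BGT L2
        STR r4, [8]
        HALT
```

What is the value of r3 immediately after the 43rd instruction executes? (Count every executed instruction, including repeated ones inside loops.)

after MOV r4, #1: r4=1
after MOV r5, #9: r5=9
after MOV r3, #8: r3=8
after MOV r6, #0: r6=0
after LDR r5, [r6]: r5=M[0]=11
after AND r4, r4, r5: r4=1&11=1
after ADD r6, r6, #4: r6=0+4=4
after SUB r3, r3, #1: r3=8-1=7
CMP r3, #1  (cmp 7,1)
BGT L2: taken
after LDR r5, [r6]: r5=M[4]=20
after AND r4, r4, r5: r4=1&20=0
after ADD r6, r6, #4: r6=4+4=8
after SUB r3, r3, #1: r3=7-1=6
CMP r3, #1  (cmp 6,1)
BGT L2: taken
after LDR r5, [r6]: r5=M[8]=6
after AND r4, r4, r5: r4=0&6=0
after ADD r6, r6, #4: r6=8+4=12
after SUB r3, r3, #1: r3=6-1=5
CMP r3, #1  (cmp 5,1)
BGT L2: taken
after LDR r5, [r6]: r5=M[12]=25
after AND r4, r4, r5: r4=0&25=0
after ADD r6, r6, #4: r6=12+4=16
after SUB r3, r3, #1: r3=5-1=4
CMP r3, #1  (cmp 4,1)
BGT L2: taken
after LDR r5, [r6]: r5=M[16]=14
after AND r4, r4, r5: r4=0&14=0
after ADD r6, r6, #4: r6=16+4=20
after SUB r3, r3, #1: r3=4-1=3
CMP r3, #1  (cmp 3,1)
BGT L2: taken
after LDR r5, [r6]: r5=M[20]=-1
after AND r4, r4, r5: r4=0&(-1)=0
after ADD r6, r6, #4: r6=20+4=24
after SUB r3, r3, #1: r3=3-1=2
CMP r3, #1  (cmp 2,1)
BGT L2: taken
after LDR r5, [r6]: r5=M[24]=-6
after AND r4, r4, r5: r4=0&(-6)=0
after ADD r6, r6, #4: r6=24+4=28
After step 43: r3 = 2.

2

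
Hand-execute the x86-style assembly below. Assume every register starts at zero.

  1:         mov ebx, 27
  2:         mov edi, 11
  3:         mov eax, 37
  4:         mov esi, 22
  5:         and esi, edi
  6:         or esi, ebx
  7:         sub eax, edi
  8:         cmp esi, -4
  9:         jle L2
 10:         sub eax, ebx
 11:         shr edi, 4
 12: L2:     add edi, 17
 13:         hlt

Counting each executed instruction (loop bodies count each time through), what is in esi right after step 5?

2

ebx=27
edi=11
eax=37
esi=22
esi=22&11=2
After step 5: esi = 2.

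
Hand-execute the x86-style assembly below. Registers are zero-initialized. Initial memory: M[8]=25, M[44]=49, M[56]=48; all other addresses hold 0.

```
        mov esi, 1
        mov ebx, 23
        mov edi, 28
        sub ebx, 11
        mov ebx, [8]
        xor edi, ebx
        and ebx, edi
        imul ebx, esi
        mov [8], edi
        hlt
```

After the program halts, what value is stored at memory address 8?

esi=1
ebx=23
edi=28
ebx=23-11=12
ebx=M[8]=25
edi=28^25=5
ebx=25&5=1
ebx=1*1=1
mov [8], edi → M[8]=5
halt.

5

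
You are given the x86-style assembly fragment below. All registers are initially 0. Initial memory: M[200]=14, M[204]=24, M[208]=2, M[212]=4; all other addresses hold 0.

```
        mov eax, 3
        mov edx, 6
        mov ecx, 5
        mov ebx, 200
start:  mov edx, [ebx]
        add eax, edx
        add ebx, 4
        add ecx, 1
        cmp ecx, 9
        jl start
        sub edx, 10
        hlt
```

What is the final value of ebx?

216

eax=3
edx=6
ecx=5
ebx=200
edx=M[200]=14
eax=3+14=17
ebx=200+4=204
ecx=5+1=6
cmp ecx, 9  (cmp 6,9)
jl start: taken
edx=M[204]=24
eax=17+24=41
ebx=204+4=208
ecx=6+1=7
cmp ecx, 9  (cmp 7,9)
jl start: taken
edx=M[208]=2
eax=41+2=43
ebx=208+4=212
ecx=7+1=8
cmp ecx, 9  (cmp 8,9)
jl start: taken
edx=M[212]=4
eax=43+4=47
ebx=212+4=216
ecx=8+1=9
cmp ecx, 9  (cmp 9,9)
jl start: not taken
edx=4-10=-6
halt.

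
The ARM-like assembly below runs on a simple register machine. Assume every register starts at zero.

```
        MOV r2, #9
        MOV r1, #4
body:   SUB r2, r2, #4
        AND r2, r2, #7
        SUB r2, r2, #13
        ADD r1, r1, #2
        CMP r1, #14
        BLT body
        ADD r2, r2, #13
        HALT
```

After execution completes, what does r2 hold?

MOV r2, #9 → r2=9
MOV r1, #4 → r1=4
SUB r2, r2, #4 → r2=9-4=5
AND r2, r2, #7 → r2=5&7=5
SUB r2, r2, #13 → r2=5-13=-8
ADD r1, r1, #2 → r1=4+2=6
CMP r1, #14  (cmp 6,14)
BLT body: taken
SUB r2, r2, #4 → r2=(-8)-4=-12
AND r2, r2, #7 → r2=(-12)&7=4
SUB r2, r2, #13 → r2=4-13=-9
ADD r1, r1, #2 → r1=6+2=8
CMP r1, #14  (cmp 8,14)
BLT body: taken
SUB r2, r2, #4 → r2=(-9)-4=-13
AND r2, r2, #7 → r2=(-13)&7=3
SUB r2, r2, #13 → r2=3-13=-10
ADD r1, r1, #2 → r1=8+2=10
CMP r1, #14  (cmp 10,14)
BLT body: taken
SUB r2, r2, #4 → r2=(-10)-4=-14
AND r2, r2, #7 → r2=(-14)&7=2
SUB r2, r2, #13 → r2=2-13=-11
ADD r1, r1, #2 → r1=10+2=12
CMP r1, #14  (cmp 12,14)
BLT body: taken
SUB r2, r2, #4 → r2=(-11)-4=-15
AND r2, r2, #7 → r2=(-15)&7=1
SUB r2, r2, #13 → r2=1-13=-12
ADD r1, r1, #2 → r1=12+2=14
CMP r1, #14  (cmp 14,14)
BLT body: not taken
ADD r2, r2, #13 → r2=(-12)+13=1
halt.

1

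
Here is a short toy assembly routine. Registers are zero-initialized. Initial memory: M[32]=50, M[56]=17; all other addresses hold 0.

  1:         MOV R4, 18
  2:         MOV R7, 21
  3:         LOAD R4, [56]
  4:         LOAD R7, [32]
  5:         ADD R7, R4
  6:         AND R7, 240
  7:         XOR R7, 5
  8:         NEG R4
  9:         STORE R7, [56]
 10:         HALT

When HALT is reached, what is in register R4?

R4=18
R7=21
R4=M[56]=17
R7=M[32]=50
R7=50+17=67
R7=67&240=64
R7=64^5=69
R4=-(17)=-17
STORE R7, [56] → M[56]=69
halt.

-17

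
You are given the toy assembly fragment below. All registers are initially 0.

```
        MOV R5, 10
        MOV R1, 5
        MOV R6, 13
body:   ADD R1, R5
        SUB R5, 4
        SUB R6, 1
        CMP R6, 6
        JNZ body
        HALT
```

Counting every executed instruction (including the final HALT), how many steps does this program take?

MOV R5, 10 → R5=10
MOV R1, 5 → R1=5
MOV R6, 13 → R6=13
ADD R1, R5 → R1=5+10=15
SUB R5, 4 → R5=10-4=6
SUB R6, 1 → R6=13-1=12
CMP R6, 6  (cmp 12,6)
JNZ body: taken
ADD R1, R5 → R1=15+6=21
SUB R5, 4 → R5=6-4=2
SUB R6, 1 → R6=12-1=11
CMP R6, 6  (cmp 11,6)
JNZ body: taken
ADD R1, R5 → R1=21+2=23
SUB R5, 4 → R5=2-4=-2
SUB R6, 1 → R6=11-1=10
CMP R6, 6  (cmp 10,6)
JNZ body: taken
ADD R1, R5 → R1=23+(-2)=21
SUB R5, 4 → R5=(-2)-4=-6
SUB R6, 1 → R6=10-1=9
CMP R6, 6  (cmp 9,6)
JNZ body: taken
ADD R1, R5 → R1=21+(-6)=15
SUB R5, 4 → R5=(-6)-4=-10
SUB R6, 1 → R6=9-1=8
CMP R6, 6  (cmp 8,6)
JNZ body: taken
ADD R1, R5 → R1=15+(-10)=5
SUB R5, 4 → R5=(-10)-4=-14
SUB R6, 1 → R6=8-1=7
CMP R6, 6  (cmp 7,6)
JNZ body: taken
ADD R1, R5 → R1=5+(-14)=-9
SUB R5, 4 → R5=(-14)-4=-18
SUB R6, 1 → R6=7-1=6
CMP R6, 6  (cmp 6,6)
JNZ body: not taken
halt.
Total executed instructions: 39.

39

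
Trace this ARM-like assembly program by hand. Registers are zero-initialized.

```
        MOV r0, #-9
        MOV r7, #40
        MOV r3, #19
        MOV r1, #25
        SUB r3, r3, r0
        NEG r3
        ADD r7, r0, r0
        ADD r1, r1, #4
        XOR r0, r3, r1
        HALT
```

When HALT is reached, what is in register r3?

after MOV r0, #-9: r0=-9
after MOV r7, #40: r7=40
after MOV r3, #19: r3=19
after MOV r1, #25: r1=25
after SUB r3, r3, r0: r3=19-(-9)=28
after NEG r3: r3=-(28)=-28
after ADD r7, r0, r0: r7=(-9)+(-9)=-18
after ADD r1, r1, #4: r1=25+4=29
after XOR r0, r3, r1: r0=(-28)^29=-7
halt.

-28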